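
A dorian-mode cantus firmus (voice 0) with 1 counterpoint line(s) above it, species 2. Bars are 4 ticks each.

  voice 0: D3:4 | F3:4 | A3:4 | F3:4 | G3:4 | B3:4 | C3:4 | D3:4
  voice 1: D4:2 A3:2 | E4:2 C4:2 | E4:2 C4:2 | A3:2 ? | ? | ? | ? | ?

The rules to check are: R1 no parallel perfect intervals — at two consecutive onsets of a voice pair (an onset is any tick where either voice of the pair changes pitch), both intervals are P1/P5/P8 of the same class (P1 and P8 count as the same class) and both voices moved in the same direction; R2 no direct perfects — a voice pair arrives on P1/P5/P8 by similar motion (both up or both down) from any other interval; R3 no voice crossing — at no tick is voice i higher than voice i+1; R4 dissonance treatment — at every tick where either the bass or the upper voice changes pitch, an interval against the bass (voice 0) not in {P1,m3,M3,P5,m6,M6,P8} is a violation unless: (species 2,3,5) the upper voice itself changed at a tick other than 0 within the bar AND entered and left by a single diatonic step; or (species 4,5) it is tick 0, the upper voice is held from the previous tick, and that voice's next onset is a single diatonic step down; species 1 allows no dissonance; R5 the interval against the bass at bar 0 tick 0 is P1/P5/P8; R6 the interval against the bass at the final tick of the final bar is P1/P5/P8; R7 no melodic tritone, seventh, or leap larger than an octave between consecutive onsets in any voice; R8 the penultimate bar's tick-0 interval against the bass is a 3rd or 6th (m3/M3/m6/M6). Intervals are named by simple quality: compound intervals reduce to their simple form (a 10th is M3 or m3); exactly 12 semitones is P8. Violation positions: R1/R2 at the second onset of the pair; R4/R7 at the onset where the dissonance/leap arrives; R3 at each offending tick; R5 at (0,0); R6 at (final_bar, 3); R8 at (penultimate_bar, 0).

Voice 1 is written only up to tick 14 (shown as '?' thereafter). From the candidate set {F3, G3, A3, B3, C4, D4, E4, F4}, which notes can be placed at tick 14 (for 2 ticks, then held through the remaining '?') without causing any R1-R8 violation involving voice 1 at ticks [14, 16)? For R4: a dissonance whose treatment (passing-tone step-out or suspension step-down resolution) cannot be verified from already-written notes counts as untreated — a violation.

F3: legal
G3: violates R4
A3: legal
B3: violates R4
C4: legal
D4: legal
E4: violates R4
F4: legal

{A3, C4, D4, F3, F4}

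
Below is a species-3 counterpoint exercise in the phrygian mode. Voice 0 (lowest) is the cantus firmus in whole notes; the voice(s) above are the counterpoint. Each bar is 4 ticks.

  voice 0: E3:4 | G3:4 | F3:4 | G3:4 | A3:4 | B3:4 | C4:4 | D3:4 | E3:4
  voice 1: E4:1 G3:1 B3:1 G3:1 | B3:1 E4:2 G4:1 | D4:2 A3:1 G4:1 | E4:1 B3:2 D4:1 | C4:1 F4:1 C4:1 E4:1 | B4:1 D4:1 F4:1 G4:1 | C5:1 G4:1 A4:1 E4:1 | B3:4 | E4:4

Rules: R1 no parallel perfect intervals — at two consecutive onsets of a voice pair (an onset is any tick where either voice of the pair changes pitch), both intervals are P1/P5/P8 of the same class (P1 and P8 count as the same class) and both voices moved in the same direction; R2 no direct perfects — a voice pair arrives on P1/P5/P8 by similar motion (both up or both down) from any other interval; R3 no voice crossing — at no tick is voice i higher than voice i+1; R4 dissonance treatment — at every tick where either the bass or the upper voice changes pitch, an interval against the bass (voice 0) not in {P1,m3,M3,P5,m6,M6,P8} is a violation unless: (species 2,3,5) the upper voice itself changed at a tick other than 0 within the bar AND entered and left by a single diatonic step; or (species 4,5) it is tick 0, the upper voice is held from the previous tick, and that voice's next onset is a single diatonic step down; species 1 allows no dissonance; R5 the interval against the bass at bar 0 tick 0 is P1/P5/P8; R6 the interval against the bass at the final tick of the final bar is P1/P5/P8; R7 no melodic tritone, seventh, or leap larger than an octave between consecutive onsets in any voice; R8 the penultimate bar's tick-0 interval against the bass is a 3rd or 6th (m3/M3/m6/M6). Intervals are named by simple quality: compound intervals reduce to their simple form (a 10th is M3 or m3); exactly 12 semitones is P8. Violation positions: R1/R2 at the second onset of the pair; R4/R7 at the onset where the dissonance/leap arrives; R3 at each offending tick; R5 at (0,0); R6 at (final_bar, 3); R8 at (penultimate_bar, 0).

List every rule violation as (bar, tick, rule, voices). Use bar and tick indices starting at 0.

(2, 3, R4, (0, 1))
(2, 3, R7, (1,))
(5, 0, R2, (0, 1))
(5, 2, R4, (0, 1))
(6, 0, R2, (0, 1))
(7, 0, R7, (0,))
(8, 0, R2, (0, 1))

bar 0: v0=E3 v1=E4 downbeat P8
bar 1: v0=G3 v1=B3 downbeat M3
bar 2: v0=F3 v1=D4 downbeat M6
bar 3: v0=G3 v1=E4 downbeat M6
bar 4: v0=A3 v1=C4 downbeat m3
bar 5: v0=B3 v1=B4 downbeat P8
bar 6: v0=C4 v1=C5 downbeat P8
bar 7: v0=D3 v1=B3 downbeat M6
bar 8: v0=E3 v1=E4 downbeat P8
  -> R4 @ bar 2 tick 3 v(0, 1): F3/G4 M2 untreated
  -> R7 @ bar 2 tick 3 v(1,): A3->G4 leap 10st
  -> R2 @ bar 5 tick 0 v(0, 1): A3/E4 P5 -> B3/B4 P8 similar
  -> R4 @ bar 5 tick 2 v(0, 1): B3/F4 TT untreated
  -> R2 @ bar 6 tick 0 v(0, 1): B3/G4 m6 -> C4/C5 P8 similar
  -> R7 @ bar 7 tick 0 v(0,): C4->D3 leap 10st
  -> R2 @ bar 8 tick 0 v(0, 1): D3/B3 M6 -> E3/E4 P8 similar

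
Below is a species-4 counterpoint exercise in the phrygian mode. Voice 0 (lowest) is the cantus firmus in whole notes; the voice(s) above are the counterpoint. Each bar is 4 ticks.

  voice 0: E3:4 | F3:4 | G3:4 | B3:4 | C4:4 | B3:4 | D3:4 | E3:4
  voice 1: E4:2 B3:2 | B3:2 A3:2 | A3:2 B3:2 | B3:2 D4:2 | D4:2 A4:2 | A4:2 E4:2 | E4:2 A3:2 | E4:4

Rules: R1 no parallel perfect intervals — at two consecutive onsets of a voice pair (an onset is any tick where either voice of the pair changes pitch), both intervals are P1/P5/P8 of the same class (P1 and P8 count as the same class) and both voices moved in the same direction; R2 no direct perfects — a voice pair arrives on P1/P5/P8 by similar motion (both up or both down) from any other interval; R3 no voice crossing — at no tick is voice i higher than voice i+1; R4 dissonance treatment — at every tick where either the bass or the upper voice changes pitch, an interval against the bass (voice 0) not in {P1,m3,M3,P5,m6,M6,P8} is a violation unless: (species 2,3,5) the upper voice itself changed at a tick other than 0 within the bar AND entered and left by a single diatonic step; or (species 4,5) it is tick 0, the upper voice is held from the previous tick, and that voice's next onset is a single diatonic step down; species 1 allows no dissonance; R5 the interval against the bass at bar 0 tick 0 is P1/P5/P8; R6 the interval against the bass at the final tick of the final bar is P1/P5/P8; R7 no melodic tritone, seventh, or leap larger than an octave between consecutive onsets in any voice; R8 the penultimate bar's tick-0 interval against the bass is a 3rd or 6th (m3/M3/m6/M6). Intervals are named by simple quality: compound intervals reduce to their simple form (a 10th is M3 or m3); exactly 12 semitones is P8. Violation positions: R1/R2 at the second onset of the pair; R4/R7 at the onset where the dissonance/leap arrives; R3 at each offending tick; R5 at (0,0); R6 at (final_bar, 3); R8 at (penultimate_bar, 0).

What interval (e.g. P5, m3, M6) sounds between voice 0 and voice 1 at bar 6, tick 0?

M2

voice 0=D3 voice 1=E4 -> M2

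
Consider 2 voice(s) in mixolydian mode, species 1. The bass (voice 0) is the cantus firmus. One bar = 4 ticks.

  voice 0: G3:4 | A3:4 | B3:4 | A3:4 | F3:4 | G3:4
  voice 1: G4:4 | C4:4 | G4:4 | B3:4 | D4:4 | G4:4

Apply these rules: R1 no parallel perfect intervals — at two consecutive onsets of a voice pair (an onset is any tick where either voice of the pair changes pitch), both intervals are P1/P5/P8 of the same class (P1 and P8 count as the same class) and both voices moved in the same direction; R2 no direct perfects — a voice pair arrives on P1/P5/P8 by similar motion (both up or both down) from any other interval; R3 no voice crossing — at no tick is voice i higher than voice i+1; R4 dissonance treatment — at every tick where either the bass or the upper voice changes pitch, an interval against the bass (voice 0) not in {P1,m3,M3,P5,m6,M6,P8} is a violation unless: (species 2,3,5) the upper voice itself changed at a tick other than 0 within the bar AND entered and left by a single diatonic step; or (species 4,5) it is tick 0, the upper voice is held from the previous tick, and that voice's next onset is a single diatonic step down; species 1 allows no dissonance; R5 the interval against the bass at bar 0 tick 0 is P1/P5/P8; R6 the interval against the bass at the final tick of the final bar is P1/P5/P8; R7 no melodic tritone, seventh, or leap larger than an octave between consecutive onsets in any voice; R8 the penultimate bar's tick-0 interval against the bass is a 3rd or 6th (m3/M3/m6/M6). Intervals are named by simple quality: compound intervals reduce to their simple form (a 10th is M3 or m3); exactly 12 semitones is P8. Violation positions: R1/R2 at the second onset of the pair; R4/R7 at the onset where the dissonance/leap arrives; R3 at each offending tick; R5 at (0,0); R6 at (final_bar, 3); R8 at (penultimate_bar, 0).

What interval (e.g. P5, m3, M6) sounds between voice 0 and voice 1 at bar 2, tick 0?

m6

voice 0=B3 voice 1=G4 -> m6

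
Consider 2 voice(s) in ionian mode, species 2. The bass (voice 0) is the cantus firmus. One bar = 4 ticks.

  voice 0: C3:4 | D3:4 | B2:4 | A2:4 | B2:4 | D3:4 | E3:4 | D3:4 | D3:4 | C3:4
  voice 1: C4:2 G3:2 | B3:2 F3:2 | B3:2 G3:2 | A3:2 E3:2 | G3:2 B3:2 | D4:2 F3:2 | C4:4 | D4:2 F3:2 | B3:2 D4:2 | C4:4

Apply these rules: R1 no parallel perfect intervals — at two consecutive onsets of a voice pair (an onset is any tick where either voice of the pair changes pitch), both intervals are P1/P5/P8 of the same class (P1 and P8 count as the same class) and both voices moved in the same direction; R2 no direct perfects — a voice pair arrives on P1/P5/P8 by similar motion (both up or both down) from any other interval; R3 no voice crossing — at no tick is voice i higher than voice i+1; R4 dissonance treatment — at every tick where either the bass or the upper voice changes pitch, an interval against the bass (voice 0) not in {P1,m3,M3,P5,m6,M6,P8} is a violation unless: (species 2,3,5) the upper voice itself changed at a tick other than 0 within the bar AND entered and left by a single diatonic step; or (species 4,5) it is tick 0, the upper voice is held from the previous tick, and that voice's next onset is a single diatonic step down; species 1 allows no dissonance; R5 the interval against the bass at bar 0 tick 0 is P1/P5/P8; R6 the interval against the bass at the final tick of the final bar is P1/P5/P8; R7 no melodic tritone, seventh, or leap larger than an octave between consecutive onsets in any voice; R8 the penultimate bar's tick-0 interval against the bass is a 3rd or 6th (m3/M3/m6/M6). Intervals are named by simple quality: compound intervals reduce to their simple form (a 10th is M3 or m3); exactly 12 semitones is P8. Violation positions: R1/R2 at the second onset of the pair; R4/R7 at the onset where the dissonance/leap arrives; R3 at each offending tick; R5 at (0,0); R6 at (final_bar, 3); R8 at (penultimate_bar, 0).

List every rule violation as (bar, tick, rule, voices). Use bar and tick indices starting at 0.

bar 0: v0=C3 v1=C4 downbeat P8
bar 1: v0=D3 v1=B3 downbeat M6
bar 2: v0=B2 v1=B3 downbeat P8
bar 3: v0=A2 v1=A3 downbeat P8
bar 4: v0=B2 v1=G3 downbeat m6
bar 5: v0=D3 v1=D4 downbeat P8
bar 6: v0=E3 v1=C4 downbeat m6
bar 7: v0=D3 v1=D4 downbeat P8
bar 8: v0=D3 v1=B3 downbeat M6
bar 9: v0=C3 v1=C4 downbeat P8
  -> R7 @ bar 1 tick 2 v(1,): B3->F3 leap 6st
  -> R7 @ bar 2 tick 0 v(1,): F3->B3 leap 6st
  -> R1 @ bar 5 tick 0 v(0, 1): B2/B3 P8 -> D3/D4 P8 similar
  -> R7 @ bar 8 tick 0 v(1,): F3->B3 leap 6st
  -> R1 @ bar 9 tick 0 v(0, 1): D3/D4 P8 -> C3/C4 P8 similar

(1, 2, R7, (1,))
(2, 0, R7, (1,))
(5, 0, R1, (0, 1))
(8, 0, R7, (1,))
(9, 0, R1, (0, 1))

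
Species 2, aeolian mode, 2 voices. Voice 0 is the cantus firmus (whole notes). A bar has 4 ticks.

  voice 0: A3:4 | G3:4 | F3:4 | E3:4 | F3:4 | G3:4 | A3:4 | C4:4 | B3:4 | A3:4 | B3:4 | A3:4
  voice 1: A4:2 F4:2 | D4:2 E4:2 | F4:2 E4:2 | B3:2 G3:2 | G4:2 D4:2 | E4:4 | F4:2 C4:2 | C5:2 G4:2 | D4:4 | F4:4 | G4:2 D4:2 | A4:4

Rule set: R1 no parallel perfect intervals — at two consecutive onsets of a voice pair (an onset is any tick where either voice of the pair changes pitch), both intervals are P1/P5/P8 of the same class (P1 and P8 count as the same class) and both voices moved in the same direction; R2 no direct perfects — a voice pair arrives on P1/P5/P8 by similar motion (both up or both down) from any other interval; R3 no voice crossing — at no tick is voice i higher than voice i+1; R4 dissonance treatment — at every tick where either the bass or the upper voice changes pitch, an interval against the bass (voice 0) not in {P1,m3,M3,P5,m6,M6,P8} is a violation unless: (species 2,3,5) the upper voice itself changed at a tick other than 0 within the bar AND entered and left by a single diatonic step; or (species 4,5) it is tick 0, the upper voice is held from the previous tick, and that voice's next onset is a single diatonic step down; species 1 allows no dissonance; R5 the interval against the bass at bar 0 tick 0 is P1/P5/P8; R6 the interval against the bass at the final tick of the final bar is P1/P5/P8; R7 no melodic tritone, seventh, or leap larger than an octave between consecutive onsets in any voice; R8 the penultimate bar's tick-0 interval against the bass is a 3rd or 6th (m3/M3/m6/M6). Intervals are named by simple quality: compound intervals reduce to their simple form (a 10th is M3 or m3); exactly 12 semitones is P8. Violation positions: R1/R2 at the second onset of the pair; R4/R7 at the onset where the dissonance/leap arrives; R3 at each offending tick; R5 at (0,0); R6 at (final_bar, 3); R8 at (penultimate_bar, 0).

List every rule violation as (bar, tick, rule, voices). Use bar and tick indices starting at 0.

bar 0: v0=A3 v1=A4 downbeat P8
bar 1: v0=G3 v1=D4 downbeat P5
bar 2: v0=F3 v1=F4 downbeat P8
bar 3: v0=E3 v1=B3 downbeat P5
bar 4: v0=F3 v1=G4 downbeat M2
bar 5: v0=G3 v1=E4 downbeat M6
bar 6: v0=A3 v1=F4 downbeat m6
bar 7: v0=C4 v1=C5 downbeat P8
bar 8: v0=B3 v1=D4 downbeat m3
bar 9: v0=A3 v1=F4 downbeat m6
bar 10: v0=B3 v1=G4 downbeat m6
bar 11: v0=A3 v1=A4 downbeat P8
  -> R2 @ bar 1 tick 0 v(0, 1): A3/F4 m6 -> G3/D4 P5 similar
  -> R4 @ bar 2 tick 2 v(0, 1): F3/E4 M7 untreated
  -> R2 @ bar 3 tick 0 v(0, 1): F3/E4 M7 -> E3/B3 P5 similar
  -> R4 @ bar 4 tick 0 v(0, 1): F3/G4 M2 untreated
  -> R2 @ bar 7 tick 0 v(0, 1): A3/C4 m3 -> C4/C5 P8 similar

(1, 0, R2, (0, 1))
(2, 2, R4, (0, 1))
(3, 0, R2, (0, 1))
(4, 0, R4, (0, 1))
(7, 0, R2, (0, 1))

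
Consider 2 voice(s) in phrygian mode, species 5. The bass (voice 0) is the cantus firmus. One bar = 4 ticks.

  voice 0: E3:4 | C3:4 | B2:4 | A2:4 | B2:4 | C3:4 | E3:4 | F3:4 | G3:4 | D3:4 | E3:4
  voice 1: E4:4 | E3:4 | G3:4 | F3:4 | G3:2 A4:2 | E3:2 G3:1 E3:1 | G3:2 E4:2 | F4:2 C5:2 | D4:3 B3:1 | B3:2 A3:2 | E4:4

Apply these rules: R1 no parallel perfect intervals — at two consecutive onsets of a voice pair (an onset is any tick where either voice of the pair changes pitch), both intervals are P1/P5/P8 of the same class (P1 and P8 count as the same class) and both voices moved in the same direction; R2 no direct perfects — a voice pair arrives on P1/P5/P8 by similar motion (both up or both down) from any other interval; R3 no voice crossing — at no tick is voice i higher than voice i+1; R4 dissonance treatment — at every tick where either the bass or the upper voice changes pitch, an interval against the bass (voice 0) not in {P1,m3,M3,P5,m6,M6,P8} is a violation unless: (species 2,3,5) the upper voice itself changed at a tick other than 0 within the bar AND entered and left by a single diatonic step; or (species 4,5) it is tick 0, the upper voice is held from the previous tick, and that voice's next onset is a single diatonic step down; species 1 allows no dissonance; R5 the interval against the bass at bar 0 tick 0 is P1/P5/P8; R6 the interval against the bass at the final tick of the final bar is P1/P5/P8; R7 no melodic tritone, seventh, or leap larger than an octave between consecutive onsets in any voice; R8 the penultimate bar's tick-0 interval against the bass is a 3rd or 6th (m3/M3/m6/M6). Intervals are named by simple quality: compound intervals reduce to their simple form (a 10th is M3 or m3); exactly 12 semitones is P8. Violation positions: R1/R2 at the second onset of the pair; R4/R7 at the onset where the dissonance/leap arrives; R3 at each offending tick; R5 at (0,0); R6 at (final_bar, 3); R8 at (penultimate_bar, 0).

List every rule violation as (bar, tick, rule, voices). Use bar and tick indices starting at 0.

bar 0: v0=E3 v1=E4 downbeat P8
bar 1: v0=C3 v1=E3 downbeat M3
bar 2: v0=B2 v1=G3 downbeat m6
bar 3: v0=A2 v1=F3 downbeat m6
bar 4: v0=B2 v1=G3 downbeat m6
bar 5: v0=C3 v1=E3 downbeat M3
bar 6: v0=E3 v1=G3 downbeat m3
bar 7: v0=F3 v1=F4 downbeat P8
bar 8: v0=G3 v1=D4 downbeat P5
bar 9: v0=D3 v1=B3 downbeat M6
bar 10: v0=E3 v1=E4 downbeat P8
  -> R4 @ bar 4 tick 2 v(0, 1): B2/A4 m7 untreated
  -> R7 @ bar 4 tick 2 v(1,): G3->A4 leap 14st
  -> R7 @ bar 5 tick 0 v(1,): A4->E3 leap 17st
  -> R1 @ bar 7 tick 0 v(0, 1): E3/E4 P8 -> F3/F4 P8 similar
  -> R7 @ bar 8 tick 0 v(1,): C5->D4 leap 10st
  -> R2 @ bar 10 tick 0 v(0, 1): D3/A3 P5 -> E3/E4 P8 similar

(4, 2, R4, (0, 1))
(4, 2, R7, (1,))
(5, 0, R7, (1,))
(7, 0, R1, (0, 1))
(8, 0, R7, (1,))
(10, 0, R2, (0, 1))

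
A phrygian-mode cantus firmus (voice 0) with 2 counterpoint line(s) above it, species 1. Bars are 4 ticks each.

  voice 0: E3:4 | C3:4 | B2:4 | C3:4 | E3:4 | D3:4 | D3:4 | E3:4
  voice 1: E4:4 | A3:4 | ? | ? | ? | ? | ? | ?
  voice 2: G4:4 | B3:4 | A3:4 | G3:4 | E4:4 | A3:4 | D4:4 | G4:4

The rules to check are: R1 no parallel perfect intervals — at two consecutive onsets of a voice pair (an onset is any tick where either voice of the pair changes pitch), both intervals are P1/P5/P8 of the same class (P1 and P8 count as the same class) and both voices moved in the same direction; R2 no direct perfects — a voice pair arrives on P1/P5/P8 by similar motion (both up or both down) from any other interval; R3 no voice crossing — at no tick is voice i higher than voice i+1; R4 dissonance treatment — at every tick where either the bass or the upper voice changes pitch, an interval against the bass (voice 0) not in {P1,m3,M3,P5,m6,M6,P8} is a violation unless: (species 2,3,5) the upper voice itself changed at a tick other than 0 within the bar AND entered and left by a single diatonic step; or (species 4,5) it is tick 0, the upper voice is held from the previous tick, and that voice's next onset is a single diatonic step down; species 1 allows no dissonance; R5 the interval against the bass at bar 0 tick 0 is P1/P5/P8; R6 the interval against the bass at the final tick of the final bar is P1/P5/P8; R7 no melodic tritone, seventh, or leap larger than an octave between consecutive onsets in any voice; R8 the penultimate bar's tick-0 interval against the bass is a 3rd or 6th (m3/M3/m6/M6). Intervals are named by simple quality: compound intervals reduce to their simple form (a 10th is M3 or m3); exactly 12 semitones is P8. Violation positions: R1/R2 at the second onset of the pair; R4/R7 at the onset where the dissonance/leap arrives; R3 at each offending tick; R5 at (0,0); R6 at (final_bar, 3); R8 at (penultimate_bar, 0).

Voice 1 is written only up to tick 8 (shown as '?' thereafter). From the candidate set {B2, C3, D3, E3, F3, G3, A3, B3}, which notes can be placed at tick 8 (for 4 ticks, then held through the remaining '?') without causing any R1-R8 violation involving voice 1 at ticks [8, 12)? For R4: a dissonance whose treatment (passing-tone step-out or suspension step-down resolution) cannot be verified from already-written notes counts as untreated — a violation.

{G3}

B2: violates R2,R7
C3: violates R4
D3: violates R2
E3: violates R4
F3: violates R4
G3: legal
A3: violates R4
B3: violates R3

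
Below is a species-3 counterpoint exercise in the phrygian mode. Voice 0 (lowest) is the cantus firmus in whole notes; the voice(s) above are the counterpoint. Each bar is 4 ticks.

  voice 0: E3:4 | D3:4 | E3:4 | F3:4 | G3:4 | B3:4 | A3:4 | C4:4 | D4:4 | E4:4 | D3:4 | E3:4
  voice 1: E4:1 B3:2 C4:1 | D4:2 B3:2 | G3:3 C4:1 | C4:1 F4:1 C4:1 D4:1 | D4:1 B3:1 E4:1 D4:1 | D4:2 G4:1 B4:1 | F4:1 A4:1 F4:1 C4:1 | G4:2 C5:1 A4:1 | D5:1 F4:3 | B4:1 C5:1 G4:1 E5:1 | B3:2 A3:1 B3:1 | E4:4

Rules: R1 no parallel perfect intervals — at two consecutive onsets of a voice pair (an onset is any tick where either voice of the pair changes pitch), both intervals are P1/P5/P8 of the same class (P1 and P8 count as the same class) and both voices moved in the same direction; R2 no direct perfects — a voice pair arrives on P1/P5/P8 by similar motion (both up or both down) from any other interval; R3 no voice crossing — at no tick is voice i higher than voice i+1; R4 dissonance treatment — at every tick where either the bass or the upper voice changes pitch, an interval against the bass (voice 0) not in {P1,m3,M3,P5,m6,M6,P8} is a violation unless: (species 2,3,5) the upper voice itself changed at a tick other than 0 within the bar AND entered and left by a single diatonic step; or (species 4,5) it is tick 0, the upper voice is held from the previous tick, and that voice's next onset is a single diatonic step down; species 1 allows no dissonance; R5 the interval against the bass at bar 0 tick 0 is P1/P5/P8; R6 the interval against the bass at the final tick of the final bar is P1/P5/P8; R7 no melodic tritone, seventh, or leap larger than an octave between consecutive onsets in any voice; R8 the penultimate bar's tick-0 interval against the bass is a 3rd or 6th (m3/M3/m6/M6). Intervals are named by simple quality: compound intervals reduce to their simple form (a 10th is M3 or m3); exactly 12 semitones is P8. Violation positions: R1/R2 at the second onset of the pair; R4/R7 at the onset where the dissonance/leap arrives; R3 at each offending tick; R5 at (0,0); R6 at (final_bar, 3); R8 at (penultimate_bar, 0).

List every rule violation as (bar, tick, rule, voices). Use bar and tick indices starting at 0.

bar 0: v0=E3 v1=E4 downbeat P8
bar 1: v0=D3 v1=D4 downbeat P8
bar 2: v0=E3 v1=G3 downbeat m3
bar 3: v0=F3 v1=C4 downbeat P5
bar 4: v0=G3 v1=D4 downbeat P5
bar 5: v0=B3 v1=D4 downbeat m3
bar 6: v0=A3 v1=F4 downbeat m6
bar 7: v0=C4 v1=G4 downbeat P5
bar 8: v0=D4 v1=D5 downbeat P8
bar 9: v0=E4 v1=B4 downbeat P5
bar 10: v0=D3 v1=B3 downbeat M6
bar 11: v0=E3 v1=E4 downbeat P8
  -> R7 @ bar 6 tick 0 v(1,): B4->F4 leap 6st
  -> R2 @ bar 7 tick 0 v(0, 1): A3/C4 m3 -> C4/G4 P5 similar
  -> R2 @ bar 8 tick 0 v(0, 1): C4/A4 M6 -> D4/D5 P8 similar
  -> R2 @ bar 9 tick 0 v(0, 1): D4/F4 m3 -> E4/B4 P5 similar
  -> R7 @ bar 9 tick 0 v(1,): F4->B4 leap 6st
  -> R7 @ bar 10 tick 0 v(0,): E4->D3 leap 14st
  -> R7 @ bar 10 tick 0 v(1,): E5->B3 leap 17st
  -> R2 @ bar 11 tick 0 v(0, 1): D3/B3 M6 -> E3/E4 P8 similar

(6, 0, R7, (1,))
(7, 0, R2, (0, 1))
(8, 0, R2, (0, 1))
(9, 0, R2, (0, 1))
(9, 0, R7, (1,))
(10, 0, R7, (0,))
(10, 0, R7, (1,))
(11, 0, R2, (0, 1))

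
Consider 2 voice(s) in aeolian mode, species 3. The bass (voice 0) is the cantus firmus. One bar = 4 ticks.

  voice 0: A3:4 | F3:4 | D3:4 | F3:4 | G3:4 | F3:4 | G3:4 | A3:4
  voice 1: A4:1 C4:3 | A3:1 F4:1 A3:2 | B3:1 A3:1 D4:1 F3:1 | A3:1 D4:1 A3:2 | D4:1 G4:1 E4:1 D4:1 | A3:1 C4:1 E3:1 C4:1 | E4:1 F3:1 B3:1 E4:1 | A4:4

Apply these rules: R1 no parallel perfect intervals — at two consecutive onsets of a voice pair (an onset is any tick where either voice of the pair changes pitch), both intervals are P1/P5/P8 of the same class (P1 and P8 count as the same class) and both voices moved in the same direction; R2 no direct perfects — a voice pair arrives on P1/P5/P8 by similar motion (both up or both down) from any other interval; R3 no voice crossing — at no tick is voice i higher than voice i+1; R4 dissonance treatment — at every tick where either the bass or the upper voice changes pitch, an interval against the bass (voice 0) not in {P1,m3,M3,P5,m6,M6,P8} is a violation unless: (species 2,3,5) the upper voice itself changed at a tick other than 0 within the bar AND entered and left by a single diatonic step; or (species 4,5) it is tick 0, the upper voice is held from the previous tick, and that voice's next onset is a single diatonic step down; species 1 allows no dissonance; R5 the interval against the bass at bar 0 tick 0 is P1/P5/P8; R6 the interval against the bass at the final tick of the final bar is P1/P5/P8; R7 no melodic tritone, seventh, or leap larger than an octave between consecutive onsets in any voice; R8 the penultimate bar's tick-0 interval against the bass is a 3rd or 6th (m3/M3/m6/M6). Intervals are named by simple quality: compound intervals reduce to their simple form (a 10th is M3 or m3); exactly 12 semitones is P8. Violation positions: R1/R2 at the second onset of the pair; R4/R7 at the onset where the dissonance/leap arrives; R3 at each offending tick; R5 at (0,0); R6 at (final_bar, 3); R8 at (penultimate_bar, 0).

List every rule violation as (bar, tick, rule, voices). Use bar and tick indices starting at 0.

bar 0: v0=A3 v1=A4 downbeat P8
bar 1: v0=F3 v1=A3 downbeat M3
bar 2: v0=D3 v1=B3 downbeat M6
bar 3: v0=F3 v1=A3 downbeat M3
bar 4: v0=G3 v1=D4 downbeat P5
bar 5: v0=F3 v1=A3 downbeat M3
bar 6: v0=G3 v1=E4 downbeat M6
bar 7: v0=A3 v1=A4 downbeat P8
  -> R2 @ bar 4 tick 0 v(0, 1): F3/A3 M3 -> G3/D4 P5 similar
  -> R3 @ bar 5 tick 2 v(0, 1): F3 above E3
  -> R4 @ bar 5 tick 2 v(0, 1): F3/E3 m2 untreated
  -> R3 @ bar 6 tick 1 v(0, 1): G3 above F3
  -> R4 @ bar 6 tick 1 v(0, 1): G3/F3 M2 untreated
  -> R7 @ bar 6 tick 1 v(1,): E4->F3 leap 11st
  -> R7 @ bar 6 tick 2 v(1,): F3->B3 leap 6st
  -> R2 @ bar 7 tick 0 v(0, 1): G3/E4 M6 -> A3/A4 P8 similar

(4, 0, R2, (0, 1))
(5, 2, R3, (0, 1))
(5, 2, R4, (0, 1))
(6, 1, R3, (0, 1))
(6, 1, R4, (0, 1))
(6, 1, R7, (1,))
(6, 2, R7, (1,))
(7, 0, R2, (0, 1))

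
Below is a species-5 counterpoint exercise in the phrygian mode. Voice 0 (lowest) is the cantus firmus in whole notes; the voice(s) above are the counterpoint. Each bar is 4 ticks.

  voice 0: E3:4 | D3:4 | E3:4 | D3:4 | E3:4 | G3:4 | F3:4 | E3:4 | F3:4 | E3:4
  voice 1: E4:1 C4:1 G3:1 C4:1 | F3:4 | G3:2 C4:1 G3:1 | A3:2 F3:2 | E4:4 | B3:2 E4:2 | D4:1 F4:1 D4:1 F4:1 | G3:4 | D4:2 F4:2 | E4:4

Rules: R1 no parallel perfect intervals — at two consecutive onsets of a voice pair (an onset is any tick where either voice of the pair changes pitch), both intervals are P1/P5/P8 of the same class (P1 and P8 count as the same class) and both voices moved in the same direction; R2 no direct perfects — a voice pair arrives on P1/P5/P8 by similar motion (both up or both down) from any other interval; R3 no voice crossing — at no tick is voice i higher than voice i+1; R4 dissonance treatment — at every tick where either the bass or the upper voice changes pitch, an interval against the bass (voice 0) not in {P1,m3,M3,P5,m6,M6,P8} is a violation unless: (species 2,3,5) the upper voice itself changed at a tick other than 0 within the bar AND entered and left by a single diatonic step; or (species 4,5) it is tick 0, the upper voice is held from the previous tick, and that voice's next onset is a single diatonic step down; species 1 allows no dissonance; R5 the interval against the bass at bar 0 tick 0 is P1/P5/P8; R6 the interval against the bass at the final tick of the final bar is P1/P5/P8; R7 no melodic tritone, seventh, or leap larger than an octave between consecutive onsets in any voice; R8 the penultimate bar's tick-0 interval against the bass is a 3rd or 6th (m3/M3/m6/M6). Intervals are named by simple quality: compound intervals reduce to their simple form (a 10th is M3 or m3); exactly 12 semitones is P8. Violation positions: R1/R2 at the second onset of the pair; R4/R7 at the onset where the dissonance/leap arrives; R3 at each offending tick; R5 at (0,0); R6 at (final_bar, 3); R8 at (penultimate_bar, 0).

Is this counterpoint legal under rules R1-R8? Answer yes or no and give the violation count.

No (4 violations)

bar 0: v0=E3 v1=E4 (P8)
bar 1: v0=D3 v1=F3 (m3)
bar 2: v0=E3 v1=G3 (m3)
bar 3: v0=D3 v1=A3 (P5)
bar 4: v0=E3 v1=E4 (P8)
bar 5: v0=G3 v1=B3 (M3)
bar 6: v0=F3 v1=D4 (M6)
bar 7: v0=E3 v1=G3 (m3)
bar 8: v0=F3 v1=D4 (M6)
bar 9: v0=E3 v1=E4 (P8)
  R2 @ bar4.0: D3/F3 m3 -> E3/E4 P8 similar
  R7 @ bar4.0: F3->E4 leap 11st
  R7 @ bar7.0: F4->G3 leap 10st
  R1 @ bar9.0: F3/F4 P8 -> E3/E4 P8 similar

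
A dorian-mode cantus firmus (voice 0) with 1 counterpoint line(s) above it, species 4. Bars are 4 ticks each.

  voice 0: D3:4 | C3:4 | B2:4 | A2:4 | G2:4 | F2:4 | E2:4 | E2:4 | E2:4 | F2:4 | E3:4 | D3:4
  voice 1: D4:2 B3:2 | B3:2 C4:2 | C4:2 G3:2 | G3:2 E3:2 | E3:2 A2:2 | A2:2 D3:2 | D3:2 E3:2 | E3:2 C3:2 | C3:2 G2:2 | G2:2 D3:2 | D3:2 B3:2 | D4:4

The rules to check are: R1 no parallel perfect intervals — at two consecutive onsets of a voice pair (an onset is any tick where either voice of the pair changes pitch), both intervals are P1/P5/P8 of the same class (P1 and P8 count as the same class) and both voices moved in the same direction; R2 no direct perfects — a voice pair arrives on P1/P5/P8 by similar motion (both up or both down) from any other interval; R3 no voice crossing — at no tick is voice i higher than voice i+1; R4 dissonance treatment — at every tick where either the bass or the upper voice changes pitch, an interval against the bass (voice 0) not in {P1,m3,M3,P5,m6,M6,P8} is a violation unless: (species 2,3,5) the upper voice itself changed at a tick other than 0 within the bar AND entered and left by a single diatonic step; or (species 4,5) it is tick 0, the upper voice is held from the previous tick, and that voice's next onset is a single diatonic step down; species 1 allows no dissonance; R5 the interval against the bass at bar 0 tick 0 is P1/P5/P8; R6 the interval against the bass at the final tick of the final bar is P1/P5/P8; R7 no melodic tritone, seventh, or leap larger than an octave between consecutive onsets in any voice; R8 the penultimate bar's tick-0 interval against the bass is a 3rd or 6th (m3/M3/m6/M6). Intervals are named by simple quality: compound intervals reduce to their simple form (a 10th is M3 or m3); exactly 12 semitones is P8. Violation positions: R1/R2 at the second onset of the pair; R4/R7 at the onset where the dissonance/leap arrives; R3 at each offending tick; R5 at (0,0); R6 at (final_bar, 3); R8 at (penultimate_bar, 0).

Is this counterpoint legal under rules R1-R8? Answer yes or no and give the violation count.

No (11 violations)

bar 0: v0=D3 v1=D4 (P8)
bar 1: v0=C3 v1=B3 (M7)
bar 2: v0=B2 v1=C4 (m2)
bar 3: v0=A2 v1=G3 (m7)
bar 4: v0=G2 v1=E3 (M6)
bar 5: v0=F2 v1=A2 (M3)
bar 6: v0=E2 v1=D3 (m7)
bar 7: v0=E2 v1=E3 (P8)
bar 8: v0=E2 v1=C3 (m6)
bar 9: v0=F2 v1=G2 (M2)
bar 10: v0=E3 v1=D3 (M2)
bar 11: v0=D3 v1=D4 (P8)
  R4 @ bar1.0: C3/B3 M7 untreated
  R4 @ bar2.0: B2/C4 m2 untreated
  R4 @ bar3.0: A2/G3 m7 untreated
  R4 @ bar4.2: G2/A2 M2 untreated
  R4 @ bar6.0: E2/D3 m7 untreated
  R4 @ bar9.0: F2/G2 M2 untreated
  R3 @ bar10.0: E3 above D3
  R4 @ bar10.0: E3/D3 M2 untreated
  R7 @ bar10.0: F2->E3 leap 11st
  R8 @ bar10.0: penult M2 not 3rd/6th
  R3 @ bar10.1: E3 above D3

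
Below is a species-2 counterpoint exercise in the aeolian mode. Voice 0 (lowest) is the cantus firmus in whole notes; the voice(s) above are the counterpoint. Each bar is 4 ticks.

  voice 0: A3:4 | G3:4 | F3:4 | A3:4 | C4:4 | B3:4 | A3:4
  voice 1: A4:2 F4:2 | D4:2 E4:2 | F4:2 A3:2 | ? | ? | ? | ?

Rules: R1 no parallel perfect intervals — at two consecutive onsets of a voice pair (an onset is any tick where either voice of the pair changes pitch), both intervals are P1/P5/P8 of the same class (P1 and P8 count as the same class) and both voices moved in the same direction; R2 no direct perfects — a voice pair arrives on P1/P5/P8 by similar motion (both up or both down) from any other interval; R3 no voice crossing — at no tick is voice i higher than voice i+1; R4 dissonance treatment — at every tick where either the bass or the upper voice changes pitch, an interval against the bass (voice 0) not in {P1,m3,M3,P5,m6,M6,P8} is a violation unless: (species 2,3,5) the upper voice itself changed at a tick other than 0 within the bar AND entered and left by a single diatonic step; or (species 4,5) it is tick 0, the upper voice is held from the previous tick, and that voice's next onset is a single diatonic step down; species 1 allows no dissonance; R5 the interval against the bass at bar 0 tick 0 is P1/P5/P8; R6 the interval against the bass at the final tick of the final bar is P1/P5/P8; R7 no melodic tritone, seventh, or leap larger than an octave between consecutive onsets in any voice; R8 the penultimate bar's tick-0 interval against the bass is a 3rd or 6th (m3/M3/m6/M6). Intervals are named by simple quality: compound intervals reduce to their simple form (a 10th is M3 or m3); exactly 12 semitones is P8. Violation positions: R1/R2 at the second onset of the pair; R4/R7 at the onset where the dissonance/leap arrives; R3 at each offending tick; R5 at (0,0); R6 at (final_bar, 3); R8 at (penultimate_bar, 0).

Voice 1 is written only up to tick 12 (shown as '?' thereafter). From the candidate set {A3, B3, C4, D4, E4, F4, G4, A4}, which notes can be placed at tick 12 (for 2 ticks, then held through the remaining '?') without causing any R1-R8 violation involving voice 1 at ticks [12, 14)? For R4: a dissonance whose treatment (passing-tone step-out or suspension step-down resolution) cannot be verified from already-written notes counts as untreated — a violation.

{A3, C4, F4}

A3: legal
B3: violates R4
C4: legal
D4: violates R4
E4: violates R2
F4: legal
G4: violates R4,R7
A4: violates R2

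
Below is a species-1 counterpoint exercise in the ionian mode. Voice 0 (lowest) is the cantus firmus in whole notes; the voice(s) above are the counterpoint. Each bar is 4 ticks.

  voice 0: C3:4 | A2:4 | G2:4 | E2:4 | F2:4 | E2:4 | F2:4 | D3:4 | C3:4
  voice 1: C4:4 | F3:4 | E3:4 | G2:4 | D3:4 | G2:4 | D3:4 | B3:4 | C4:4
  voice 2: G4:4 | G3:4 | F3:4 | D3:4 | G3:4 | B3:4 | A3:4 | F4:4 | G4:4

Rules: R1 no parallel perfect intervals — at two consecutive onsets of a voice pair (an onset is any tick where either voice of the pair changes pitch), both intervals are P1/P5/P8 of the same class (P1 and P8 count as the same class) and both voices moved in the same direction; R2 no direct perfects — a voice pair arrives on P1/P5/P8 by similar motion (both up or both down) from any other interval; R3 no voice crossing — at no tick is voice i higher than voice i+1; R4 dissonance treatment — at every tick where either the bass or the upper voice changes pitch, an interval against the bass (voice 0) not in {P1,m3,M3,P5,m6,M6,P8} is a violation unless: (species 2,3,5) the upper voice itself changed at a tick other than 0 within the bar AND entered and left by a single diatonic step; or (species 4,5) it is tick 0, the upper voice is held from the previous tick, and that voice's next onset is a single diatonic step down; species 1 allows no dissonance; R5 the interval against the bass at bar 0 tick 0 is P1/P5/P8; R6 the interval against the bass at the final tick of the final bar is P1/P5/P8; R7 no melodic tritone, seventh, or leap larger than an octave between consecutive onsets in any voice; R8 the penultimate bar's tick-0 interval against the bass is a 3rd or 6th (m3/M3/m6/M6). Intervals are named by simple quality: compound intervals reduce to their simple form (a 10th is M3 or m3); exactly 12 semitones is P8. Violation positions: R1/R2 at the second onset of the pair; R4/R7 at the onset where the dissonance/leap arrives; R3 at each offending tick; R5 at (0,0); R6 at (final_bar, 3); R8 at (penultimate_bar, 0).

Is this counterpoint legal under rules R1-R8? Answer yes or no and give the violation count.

bar 0: v0=C3 v1=C4 v2=G4 (P5)
bar 1: v0=A2 v1=F3 v2=G3 (m7)
bar 2: v0=G2 v1=E3 v2=F3 (m7)
bar 3: v0=E2 v1=G2 v2=D3 (m7)
bar 4: v0=F2 v1=D3 v2=G3 (M2)
bar 5: v0=E2 v1=G2 v2=B3 (P5)
bar 6: v0=F2 v1=D3 v2=A3 (M3)
bar 7: v0=D3 v1=B3 v2=F4 (m3)
bar 8: v0=C3 v1=C4 v2=G4 (P5)
  R4 @ bar1.0: A2/G3 m7 untreated
  R4 @ bar2.0: G2/F3 m7 untreated
  R2 @ bar3.0: E3/F3 m2 -> G2/D3 P5 similar
  R4 @ bar3.0: E2/D3 m7 untreated
  R4 @ bar4.0: F2/G3 M2 untreated
  R2 @ bar8.0: B3/F4 TT -> C4/G4 P5 similar

No (6 violations)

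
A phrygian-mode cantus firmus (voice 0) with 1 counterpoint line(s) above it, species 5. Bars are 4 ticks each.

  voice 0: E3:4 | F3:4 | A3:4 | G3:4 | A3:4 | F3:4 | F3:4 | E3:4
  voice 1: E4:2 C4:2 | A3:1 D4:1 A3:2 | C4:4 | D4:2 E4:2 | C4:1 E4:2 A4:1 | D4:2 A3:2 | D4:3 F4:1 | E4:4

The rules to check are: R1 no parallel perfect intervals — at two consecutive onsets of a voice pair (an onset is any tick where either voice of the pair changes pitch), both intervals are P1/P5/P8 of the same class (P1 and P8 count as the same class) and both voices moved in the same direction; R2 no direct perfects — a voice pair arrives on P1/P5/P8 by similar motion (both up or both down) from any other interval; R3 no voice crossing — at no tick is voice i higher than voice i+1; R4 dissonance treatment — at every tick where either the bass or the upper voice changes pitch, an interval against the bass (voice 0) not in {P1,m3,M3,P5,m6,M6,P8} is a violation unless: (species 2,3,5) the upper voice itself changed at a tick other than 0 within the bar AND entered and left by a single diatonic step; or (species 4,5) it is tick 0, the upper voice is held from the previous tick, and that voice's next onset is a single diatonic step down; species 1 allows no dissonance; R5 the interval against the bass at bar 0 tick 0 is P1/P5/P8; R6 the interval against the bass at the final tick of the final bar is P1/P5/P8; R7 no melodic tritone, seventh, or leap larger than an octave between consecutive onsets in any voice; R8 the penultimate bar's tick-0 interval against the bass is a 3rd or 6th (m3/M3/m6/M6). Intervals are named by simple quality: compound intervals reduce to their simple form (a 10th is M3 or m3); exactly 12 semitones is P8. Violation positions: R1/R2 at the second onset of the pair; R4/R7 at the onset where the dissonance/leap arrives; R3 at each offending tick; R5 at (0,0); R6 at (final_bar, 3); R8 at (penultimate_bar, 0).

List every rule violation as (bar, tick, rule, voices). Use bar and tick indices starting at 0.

(7, 0, R1, (0, 1))

bar 0: v0=E3 v1=E4 downbeat P8
bar 1: v0=F3 v1=A3 downbeat M3
bar 2: v0=A3 v1=C4 downbeat m3
bar 3: v0=G3 v1=D4 downbeat P5
bar 4: v0=A3 v1=C4 downbeat m3
bar 5: v0=F3 v1=D4 downbeat M6
bar 6: v0=F3 v1=D4 downbeat M6
bar 7: v0=E3 v1=E4 downbeat P8
  -> R1 @ bar 7 tick 0 v(0, 1): F3/F4 P8 -> E3/E4 P8 similar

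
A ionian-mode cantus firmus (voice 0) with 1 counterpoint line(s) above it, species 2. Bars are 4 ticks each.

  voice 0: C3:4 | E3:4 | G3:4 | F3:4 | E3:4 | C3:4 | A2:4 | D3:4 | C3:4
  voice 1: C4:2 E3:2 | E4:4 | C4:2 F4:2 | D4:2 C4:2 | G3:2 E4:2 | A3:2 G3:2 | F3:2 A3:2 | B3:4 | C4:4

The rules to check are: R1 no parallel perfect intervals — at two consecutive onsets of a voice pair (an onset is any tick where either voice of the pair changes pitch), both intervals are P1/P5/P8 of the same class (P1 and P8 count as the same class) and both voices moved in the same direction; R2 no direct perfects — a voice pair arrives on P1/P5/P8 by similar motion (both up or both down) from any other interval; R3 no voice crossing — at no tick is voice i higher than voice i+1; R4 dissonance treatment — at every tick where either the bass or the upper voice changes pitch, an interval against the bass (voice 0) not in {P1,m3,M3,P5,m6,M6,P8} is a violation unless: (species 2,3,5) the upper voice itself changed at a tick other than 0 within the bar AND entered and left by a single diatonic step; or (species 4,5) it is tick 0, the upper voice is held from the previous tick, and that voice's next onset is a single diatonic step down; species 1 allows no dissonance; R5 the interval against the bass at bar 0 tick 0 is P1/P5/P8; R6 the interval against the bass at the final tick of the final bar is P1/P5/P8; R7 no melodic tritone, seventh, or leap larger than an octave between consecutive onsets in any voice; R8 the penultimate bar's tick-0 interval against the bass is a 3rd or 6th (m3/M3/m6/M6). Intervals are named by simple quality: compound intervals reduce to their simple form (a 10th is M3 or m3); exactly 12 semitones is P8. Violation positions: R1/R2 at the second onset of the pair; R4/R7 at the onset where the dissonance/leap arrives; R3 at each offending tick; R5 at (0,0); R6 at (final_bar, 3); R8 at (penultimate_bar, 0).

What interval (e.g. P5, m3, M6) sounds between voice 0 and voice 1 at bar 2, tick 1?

P4

voice 0=G3 voice 1=C4 -> P4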